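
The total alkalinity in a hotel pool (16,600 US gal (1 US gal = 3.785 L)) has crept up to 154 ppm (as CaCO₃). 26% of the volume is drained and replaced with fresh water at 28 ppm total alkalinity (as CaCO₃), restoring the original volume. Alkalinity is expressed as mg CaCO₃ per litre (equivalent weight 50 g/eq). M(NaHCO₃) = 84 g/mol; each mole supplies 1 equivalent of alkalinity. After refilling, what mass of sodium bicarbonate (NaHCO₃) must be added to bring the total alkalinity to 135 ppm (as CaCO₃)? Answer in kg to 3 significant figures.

1.45 kg

Volume: 16,600 US gal × 3.785 L/gal = 62,831 L.
After draining 26% and refilling: 154 × 0.74 + 28 × 0.26 = 121.24 ppm.
Deficit to target: 135 − 121.24 = 13.76 mg/L.
As CaCO₃: 13.76 mg/L × 62,831 L = 864.6 g; ÷ 50 g/eq ÷ 1 = 17.29 mol NaHCO₃.
Mass: 17.29 × 84 = 1452 g.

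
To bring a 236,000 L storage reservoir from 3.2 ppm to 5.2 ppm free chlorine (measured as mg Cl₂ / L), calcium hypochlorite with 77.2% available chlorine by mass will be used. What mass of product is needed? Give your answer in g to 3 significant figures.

611 g

Chlorine deficit: 5.2 − 3.2 = 2 ppm = 2 mg/L as Cl₂.
Cl₂ equivalent needed: 2 mg/L × 236,000 L = 472,000 mg = 472 g.
Product at 77.2% available chlorine: 472 / 0.772 = 611.4 g.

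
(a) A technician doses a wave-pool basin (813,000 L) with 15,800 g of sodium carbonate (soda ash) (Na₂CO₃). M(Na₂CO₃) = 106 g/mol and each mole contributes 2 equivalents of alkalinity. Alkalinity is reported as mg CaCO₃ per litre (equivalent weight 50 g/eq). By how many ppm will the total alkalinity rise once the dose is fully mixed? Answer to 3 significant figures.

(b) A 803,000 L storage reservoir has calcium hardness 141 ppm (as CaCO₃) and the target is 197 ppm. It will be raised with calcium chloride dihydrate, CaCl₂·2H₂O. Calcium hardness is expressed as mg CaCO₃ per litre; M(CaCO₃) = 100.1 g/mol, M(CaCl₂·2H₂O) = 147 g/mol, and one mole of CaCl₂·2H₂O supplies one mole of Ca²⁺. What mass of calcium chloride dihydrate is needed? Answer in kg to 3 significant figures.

(a) Moles of Na₂CO₃: 15,800 g ÷ 106 g/mol = 149.1 mol → 298.1 eq of alkalinity.
(a) As CaCO₃: 298.1 eq × 50 g/eq = 14,910 g.
(a) Rise: 14,910 g / 813,000 L × 1000 = 18.33 mg/L.

(b) Hardness to add: (197 − 141) = 56 mg/L as CaCO₃ × 803,000 L = 44,970 g as CaCO₃.
(b) Moles of Ca²⁺ (1 mol Ca²⁺ ≡ 1 mol CaCO₃): 44,970 / 100.1 g/mol = 449.2 mol.
(b) Mass of CaCl₂·2H₂O: 449.2 × 147 = 66,040 g.

(a) 18.3 ppm; (b) 66.0 kg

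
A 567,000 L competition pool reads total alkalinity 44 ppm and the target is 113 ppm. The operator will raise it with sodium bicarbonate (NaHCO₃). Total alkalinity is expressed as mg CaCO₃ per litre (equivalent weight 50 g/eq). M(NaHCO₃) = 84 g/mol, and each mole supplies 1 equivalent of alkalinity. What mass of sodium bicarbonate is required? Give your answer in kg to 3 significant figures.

Alkalinity to add: (113 − 44) = 69 mg/L as CaCO₃ × 567,000 L = 39,120 g as CaCO₃.
Equivalents: 39,120 g ÷ 50 g/eq = 782.5 eq.
NaHCO₃ supplies 1 eq per mole → 782.5 mol.
Mass: 782.5 mol × 84 g/mol = 65,730 g.

65.7 kg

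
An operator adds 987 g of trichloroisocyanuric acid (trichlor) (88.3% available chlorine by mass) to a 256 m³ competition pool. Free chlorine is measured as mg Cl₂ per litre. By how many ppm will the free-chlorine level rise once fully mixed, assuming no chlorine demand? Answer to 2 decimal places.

Volume: 256 m³ = 256,000 L.
Available chlorine delivered: 987 g × 0.883 = 871.5 g as Cl₂.
Concentration rise: 871.5 g / 256,000 L = 3.404 mg/L = 3.40 ppm.

3.40 ppm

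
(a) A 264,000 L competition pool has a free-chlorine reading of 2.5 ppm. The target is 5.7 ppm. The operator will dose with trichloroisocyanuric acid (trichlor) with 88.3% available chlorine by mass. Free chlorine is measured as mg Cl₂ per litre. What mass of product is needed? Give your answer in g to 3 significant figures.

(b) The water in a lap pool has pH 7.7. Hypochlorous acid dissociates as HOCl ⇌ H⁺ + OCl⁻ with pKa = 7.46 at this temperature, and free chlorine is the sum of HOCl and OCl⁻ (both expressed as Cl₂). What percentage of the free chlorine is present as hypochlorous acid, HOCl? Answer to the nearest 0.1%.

(a) 957 g; (b) 36.5%

(a) Chlorine deficit: 5.7 − 2.5 = 3.2 ppm = 3.2 mg/L as Cl₂.
(a) Cl₂ equivalent needed: 3.2 mg/L × 264,000 L = 844,800 mg = 844.8 g.
(a) Product at 88.3% available chlorine: 844.8 / 0.883 = 956.7 g.

(b) [OCl⁻]/[HOCl] = 10^(pH − pKa) = 10^(7.7 − 7.46) = 10^0.24 = 1.738.
(b) Fraction as HOCl = 1 / (1 + 1.738) = 0.3653.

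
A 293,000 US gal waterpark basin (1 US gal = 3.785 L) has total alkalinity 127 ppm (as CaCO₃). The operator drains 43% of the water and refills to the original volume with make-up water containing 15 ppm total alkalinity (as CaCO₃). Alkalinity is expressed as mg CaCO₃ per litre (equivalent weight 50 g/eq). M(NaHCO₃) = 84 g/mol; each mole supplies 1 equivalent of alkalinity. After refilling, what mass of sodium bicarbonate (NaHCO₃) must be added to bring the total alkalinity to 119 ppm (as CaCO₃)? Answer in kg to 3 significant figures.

74.8 kg

Volume: 293,000 US gal × 3.785 L/gal = 1,109,005 L.
After draining 43% and refilling: 127 × 0.57 + 15 × 0.43 = 78.84 ppm.
Deficit to target: 119 − 78.84 = 40.16 mg/L.
As CaCO₃: 40.16 mg/L × 1,109,005 L = 44,540 g; ÷ 50 g/eq ÷ 1 = 890.8 mol NaHCO₃.
Mass: 890.8 × 84 = 74,820 g.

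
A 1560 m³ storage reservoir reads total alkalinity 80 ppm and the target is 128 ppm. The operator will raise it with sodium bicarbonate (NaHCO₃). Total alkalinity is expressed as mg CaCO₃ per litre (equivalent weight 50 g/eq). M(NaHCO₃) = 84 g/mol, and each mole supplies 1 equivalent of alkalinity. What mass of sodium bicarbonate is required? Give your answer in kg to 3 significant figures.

126 kg

Volume: 1560 m³ = 1,560,000 L.
Alkalinity to add: (128 − 80) = 48 mg/L as CaCO₃ × 1,560,000 L = 74,880 g as CaCO₃.
Equivalents: 74,880 g ÷ 50 g/eq = 1498 eq.
NaHCO₃ supplies 1 eq per mole → 1498 mol.
Mass: 1498 mol × 84 g/mol = 125,800 g.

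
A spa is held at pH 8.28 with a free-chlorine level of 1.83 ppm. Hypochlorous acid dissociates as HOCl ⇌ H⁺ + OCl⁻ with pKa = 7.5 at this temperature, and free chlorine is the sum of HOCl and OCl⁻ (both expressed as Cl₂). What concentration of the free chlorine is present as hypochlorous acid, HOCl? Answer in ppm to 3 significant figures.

[OCl⁻]/[HOCl] = 10^(pH − pKa) = 10^(8.28 − 7.5) = 10^0.78 = 6.026.
Fraction as HOCl = 1 / (1 + 6.026) = 0.1423.
HOCl = 0.1423 × 1.83 ppm = 0.2605 ppm.

0.260 ppm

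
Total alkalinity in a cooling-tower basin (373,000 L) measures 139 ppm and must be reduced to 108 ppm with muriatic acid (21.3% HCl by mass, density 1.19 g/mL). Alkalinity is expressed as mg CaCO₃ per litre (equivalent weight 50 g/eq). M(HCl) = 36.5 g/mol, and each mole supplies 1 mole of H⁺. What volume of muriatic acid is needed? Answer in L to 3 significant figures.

Alkalinity to neutralize: (139 − 108) = 31 mg/L as CaCO₃ × 373,000 L = 11,560 g as CaCO₃.
Equivalents of H⁺ required: 11,560 ÷ 50 g/eq = 231.3 eq = 231.3 mol HCl.
Mass of HCl: 231.3 × 36.5 = 8441 g.
Mass of 21.3% solution: 8441 / 0.213 = 39,630 g.
Volume: 39,630 g ÷ 1.19 g/mL = 33,300 mL.

33.3 L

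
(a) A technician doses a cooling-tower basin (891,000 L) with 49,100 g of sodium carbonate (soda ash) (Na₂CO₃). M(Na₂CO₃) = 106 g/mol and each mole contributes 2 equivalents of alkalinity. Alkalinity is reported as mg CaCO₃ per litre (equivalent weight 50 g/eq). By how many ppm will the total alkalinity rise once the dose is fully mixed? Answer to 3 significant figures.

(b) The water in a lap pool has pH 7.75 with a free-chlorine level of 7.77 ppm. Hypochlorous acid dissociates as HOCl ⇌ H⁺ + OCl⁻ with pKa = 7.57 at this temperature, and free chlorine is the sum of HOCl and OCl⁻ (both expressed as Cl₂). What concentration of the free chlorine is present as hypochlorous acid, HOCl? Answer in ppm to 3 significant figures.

(a) 52.0 ppm; (b) 3.09 ppm

(a) Moles of Na₂CO₃: 49,100 g ÷ 106 g/mol = 463.2 mol → 926.4 eq of alkalinity.
(a) As CaCO₃: 926.4 eq × 50 g/eq = 46,320 g.
(a) Rise: 46,320 g / 891,000 L × 1000 = 51.99 mg/L.

(b) [OCl⁻]/[HOCl] = 10^(pH − pKa) = 10^(7.75 − 7.57) = 10^0.18 = 1.514.
(b) Fraction as HOCl = 1 / (1 + 1.514) = 0.3978.
(b) HOCl = 0.3978 × 7.77 ppm = 3.091 ppm.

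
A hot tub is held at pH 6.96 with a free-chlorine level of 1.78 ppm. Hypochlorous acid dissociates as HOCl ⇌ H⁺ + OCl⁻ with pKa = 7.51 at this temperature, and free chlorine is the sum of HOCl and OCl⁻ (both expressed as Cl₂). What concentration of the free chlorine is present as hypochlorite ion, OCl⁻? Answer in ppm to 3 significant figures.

[OCl⁻]/[HOCl] = 10^(pH − pKa) = 10^(6.96 − 7.51) = 10^-0.55 = 0.2818.
Fraction as HOCl = 1 / (1 + 0.2818) = 0.7801.
OCl⁻ = (1 − 0.7801) × 1.78 ppm = 0.3914 ppm.

0.391 ppm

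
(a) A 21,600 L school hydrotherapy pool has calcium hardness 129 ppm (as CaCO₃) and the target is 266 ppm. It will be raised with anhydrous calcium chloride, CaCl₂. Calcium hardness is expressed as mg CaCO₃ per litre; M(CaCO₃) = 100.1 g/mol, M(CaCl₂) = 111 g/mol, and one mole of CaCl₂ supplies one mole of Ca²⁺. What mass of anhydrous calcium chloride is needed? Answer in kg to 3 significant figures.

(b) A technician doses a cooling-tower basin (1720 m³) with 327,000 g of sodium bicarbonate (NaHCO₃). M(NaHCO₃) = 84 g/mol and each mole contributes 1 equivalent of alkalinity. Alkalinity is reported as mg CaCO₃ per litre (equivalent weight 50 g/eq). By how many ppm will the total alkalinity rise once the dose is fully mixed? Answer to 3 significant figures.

(a) Hardness to add: (266 − 129) = 137 mg/L as CaCO₃ × 21,600 L = 2959 g as CaCO₃.
(a) Moles of Ca²⁺ (1 mol Ca²⁺ ≡ 1 mol CaCO₃): 2959 / 100.1 g/mol = 29.56 mol.
(a) Mass of CaCl₂: 29.56 × 111 = 3281 g.

(b) Volume: 1720 m³ = 1,720,000 L.
(b) Moles of NaHCO₃: 327,000 g ÷ 84 g/mol = 3893 mol → 3893 eq of alkalinity.
(b) As CaCO₃: 3893 eq × 50 g/eq = 194,600 g.
(b) Rise: 194,600 g / 1,720,000 L × 1000 = 113.2 mg/L.

(a) 3.28 kg; (b) 113 ppm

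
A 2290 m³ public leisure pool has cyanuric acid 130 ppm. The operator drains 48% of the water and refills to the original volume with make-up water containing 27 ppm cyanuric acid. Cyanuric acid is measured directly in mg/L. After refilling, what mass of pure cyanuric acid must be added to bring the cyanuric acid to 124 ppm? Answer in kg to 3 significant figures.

99.5 kg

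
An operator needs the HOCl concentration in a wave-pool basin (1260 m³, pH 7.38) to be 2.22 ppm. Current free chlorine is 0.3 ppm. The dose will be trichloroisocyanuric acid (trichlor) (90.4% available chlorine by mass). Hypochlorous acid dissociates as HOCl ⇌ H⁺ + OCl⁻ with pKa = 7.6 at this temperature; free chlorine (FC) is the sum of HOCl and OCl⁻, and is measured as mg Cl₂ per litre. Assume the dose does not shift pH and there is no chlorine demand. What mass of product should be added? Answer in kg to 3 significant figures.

Volume: 1260 m³ = 1,260,000 L.
[OCl⁻]/[HOCl] = 10^(pH − pKa) = 10^(7.38 − 7.6) = 0.6026; fraction as HOCl = 1/(1 + 0.6026) = 0.624.
Free chlorine required for 2.22 ppm HOCl: 2.22 / 0.624 = 3.558 ppm.
FC to add: 3.558 − 0.3 = 3.258 mg/L as Cl₂.
Cl₂ equivalent: 3.258 mg/L × 1,260,000 L = 4105 g.
Product at 90.4% available Cl: 4105 / 0.904 = 4541 g.

4.54 kg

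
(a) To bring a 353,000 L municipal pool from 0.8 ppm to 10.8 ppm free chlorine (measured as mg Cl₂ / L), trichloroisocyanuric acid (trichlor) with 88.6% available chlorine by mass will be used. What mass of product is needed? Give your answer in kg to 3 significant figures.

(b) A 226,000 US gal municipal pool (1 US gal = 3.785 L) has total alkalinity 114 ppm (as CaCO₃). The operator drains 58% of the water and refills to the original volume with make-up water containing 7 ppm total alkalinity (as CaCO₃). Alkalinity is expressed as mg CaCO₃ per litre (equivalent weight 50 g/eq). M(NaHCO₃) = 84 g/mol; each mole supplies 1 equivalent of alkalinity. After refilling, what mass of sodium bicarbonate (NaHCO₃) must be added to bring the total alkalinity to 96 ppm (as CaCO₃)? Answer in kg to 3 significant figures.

(a) 3.98 kg; (b) 63.3 kg

(a) Chlorine deficit: 10.8 − 0.8 = 10 ppm = 10 mg/L as Cl₂.
(a) Cl₂ equivalent needed: 10 mg/L × 353,000 L = 3,530,000 mg = 3530 g.
(a) Product at 88.6% available chlorine: 3530 / 0.886 = 3984 g.

(b) Volume: 226,000 US gal × 3.785 L/gal = 855,410 L.
(b) After draining 58% and refilling: 114 × 0.42 + 7 × 0.58 = 51.94 ppm.
(b) Deficit to target: 96 − 51.94 = 44.06 mg/L.
(b) As CaCO₃: 44.06 mg/L × 855,410 L = 37,690 g; ÷ 50 g/eq ÷ 1 = 753.8 mol NaHCO₃.
(b) Mass: 753.8 × 84 = 63,320 g.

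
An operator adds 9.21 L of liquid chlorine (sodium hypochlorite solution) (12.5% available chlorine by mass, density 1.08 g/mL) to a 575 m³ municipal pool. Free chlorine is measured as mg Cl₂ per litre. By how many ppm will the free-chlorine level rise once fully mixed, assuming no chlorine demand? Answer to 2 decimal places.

Volume: 575 m³ = 575,000 L.
Mass of solution: 9.21 L × 1000 mL/L × 1.08 g/mL = 9947 g.
Available chlorine delivered: 9947 g × 0.125 = 1243 g as Cl₂.
Concentration rise: 1243 g / 575,000 L = 2.162 mg/L = 2.16 ppm.

2.16 ppm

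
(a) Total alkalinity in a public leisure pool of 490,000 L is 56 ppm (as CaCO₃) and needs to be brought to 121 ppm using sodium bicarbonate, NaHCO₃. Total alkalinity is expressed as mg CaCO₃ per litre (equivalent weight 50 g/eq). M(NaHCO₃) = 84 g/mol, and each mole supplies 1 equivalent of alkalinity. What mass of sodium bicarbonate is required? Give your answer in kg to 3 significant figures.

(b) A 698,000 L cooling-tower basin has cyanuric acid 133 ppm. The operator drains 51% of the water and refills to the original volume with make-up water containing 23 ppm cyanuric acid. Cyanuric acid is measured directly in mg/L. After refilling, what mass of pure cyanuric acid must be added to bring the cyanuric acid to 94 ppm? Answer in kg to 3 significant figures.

(a) Alkalinity to add: (121 − 56) = 65 mg/L as CaCO₃ × 490,000 L = 31,850 g as CaCO₃.
(a) Equivalents: 31,850 g ÷ 50 g/eq = 637 eq.
(a) NaHCO₃ supplies 1 eq per mole → 637 mol.
(a) Mass: 637 mol × 84 g/mol = 53,510 g.

(b) After draining 51% and refilling: 133 × 0.49 + 23 × 0.51 = 76.9 ppm.
(b) Deficit to target: 94 − 76.9 = 17.1 mg/L.
(b) Mass: 17.1 mg/L × 698,000 L = 11,940 g cyanuric acid.

(a) 53.5 kg; (b) 11.9 kg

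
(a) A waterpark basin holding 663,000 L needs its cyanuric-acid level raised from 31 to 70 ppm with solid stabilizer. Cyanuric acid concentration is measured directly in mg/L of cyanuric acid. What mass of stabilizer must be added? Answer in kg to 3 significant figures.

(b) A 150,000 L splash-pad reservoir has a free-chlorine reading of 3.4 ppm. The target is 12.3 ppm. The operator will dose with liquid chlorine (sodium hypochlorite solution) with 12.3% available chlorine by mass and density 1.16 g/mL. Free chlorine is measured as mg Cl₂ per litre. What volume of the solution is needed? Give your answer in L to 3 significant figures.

(a) CYA to add: (70 − 31) = 39 mg/L × 663,000 L = 25,860 g cyanuric acid.

(b) Chlorine deficit: 12.3 − 3.4 = 8.9 ppm = 8.9 mg/L as Cl₂.
(b) Cl₂ equivalent needed: 8.9 mg/L × 150,000 L = 1,335,000 mg = 1335 g.
(b) Product at 12.3% available chlorine: 1335 / 0.123 = 10,850 g.
(b) Volume at density 1.16 g/mL: 10,850 g ÷ 1.16 g/mL = 9357 mL.

(a) 25.9 kg; (b) 9.36 L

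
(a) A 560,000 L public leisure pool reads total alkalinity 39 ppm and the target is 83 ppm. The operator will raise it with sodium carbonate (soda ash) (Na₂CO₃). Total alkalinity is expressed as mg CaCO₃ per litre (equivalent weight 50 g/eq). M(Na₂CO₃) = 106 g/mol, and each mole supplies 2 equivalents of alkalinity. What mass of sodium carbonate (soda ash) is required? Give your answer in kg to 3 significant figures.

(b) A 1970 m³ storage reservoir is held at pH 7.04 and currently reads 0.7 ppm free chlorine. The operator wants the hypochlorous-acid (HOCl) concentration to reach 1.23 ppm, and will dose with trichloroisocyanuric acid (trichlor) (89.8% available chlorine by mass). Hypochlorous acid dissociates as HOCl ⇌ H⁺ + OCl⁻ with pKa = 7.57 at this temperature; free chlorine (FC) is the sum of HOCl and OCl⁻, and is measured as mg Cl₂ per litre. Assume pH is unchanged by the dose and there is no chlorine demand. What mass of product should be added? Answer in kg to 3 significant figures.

(a) Alkalinity to add: (83 − 39) = 44 mg/L as CaCO₃ × 560,000 L = 24,640 g as CaCO₃.
(a) Equivalents: 24,640 g ÷ 50 g/eq = 492.8 eq.
(a) Each mole of Na₂CO₃ supplies 2 eq, so 492.8 / 2 = 246.4 mol.
(a) Mass: 246.4 mol × 106 g/mol = 26,120 g.

(b) Volume: 1970 m³ = 1,970,000 L.
(b) [OCl⁻]/[HOCl] = 10^(pH − pKa) = 10^(7.04 − 7.57) = 0.2951; fraction as HOCl = 1/(1 + 0.2951) = 0.7721.
(b) Free chlorine required for 1.23 ppm HOCl: 1.23 / 0.7721 = 1.593 ppm.
(b) FC to add: 1.593 − 0.7 = 0.893 mg/L as Cl₂.
(b) Cl₂ equivalent: 0.893 mg/L × 1,970,000 L = 1759 g.
(b) Product at 89.8% available Cl: 1759 / 0.898 = 1959 g.

(a) 26.1 kg; (b) 1.96 kg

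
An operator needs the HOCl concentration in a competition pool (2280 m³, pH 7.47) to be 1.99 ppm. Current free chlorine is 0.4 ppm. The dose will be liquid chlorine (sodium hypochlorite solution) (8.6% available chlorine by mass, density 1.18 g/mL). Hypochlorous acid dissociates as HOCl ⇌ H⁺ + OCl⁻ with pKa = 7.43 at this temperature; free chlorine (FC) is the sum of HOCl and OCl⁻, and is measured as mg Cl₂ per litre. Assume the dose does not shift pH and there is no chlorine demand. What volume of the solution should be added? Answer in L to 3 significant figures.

84.7 L

Volume: 2280 m³ = 2,280,000 L.
[OCl⁻]/[HOCl] = 10^(pH − pKa) = 10^(7.47 − 7.43) = 1.096; fraction as HOCl = 1/(1 + 1.096) = 0.477.
Free chlorine required for 1.99 ppm HOCl: 1.99 / 0.477 = 4.172 ppm.
FC to add: 4.172 − 0.4 = 3.772 mg/L as Cl₂.
Cl₂ equivalent: 3.772 mg/L × 2,280,000 L = 8600 g.
Product at 8.6% available Cl: 8600 / 0.086 = 100,000 g.
Volume: 100,000 g ÷ 1.18 g/mL = 84,750 mL.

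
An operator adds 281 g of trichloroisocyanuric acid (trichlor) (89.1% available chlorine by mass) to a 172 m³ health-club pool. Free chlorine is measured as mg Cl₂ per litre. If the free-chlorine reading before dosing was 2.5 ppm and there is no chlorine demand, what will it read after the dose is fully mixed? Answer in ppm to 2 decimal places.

3.96 ppm

Volume: 172 m³ = 172,000 L.
Available chlorine delivered: 281 g × 0.891 = 250.4 g as Cl₂.
Concentration rise: 250.4 g / 172,000 L = 1.456 mg/L = 1.46 ppm.
Final FC: 2.5 + 1.46 = 3.96 ppm.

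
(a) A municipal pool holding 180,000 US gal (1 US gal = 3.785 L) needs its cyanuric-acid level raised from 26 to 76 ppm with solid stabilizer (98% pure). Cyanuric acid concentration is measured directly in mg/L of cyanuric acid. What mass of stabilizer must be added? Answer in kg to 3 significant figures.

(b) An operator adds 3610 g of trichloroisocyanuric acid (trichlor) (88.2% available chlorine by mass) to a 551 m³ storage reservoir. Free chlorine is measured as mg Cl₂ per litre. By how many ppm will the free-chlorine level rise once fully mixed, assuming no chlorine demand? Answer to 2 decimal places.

(a) 34.8 kg; (b) 5.78 ppm

(a) Volume: 180,000 US gal × 3.785 L/gal = 681,300 L.
(a) CYA to add: (76 − 26) = 50 mg/L × 681,300 L = 34,060 g cyanuric acid.
(a) At 98% purity: 34,060 / 0.98 = 34,760 g product.

(b) Volume: 551 m³ = 551,000 L.
(b) Available chlorine delivered: 3610 g × 0.882 = 3184 g as Cl₂.
(b) Concentration rise: 3184 g / 551,000 L = 5.779 mg/L = 5.78 ppm.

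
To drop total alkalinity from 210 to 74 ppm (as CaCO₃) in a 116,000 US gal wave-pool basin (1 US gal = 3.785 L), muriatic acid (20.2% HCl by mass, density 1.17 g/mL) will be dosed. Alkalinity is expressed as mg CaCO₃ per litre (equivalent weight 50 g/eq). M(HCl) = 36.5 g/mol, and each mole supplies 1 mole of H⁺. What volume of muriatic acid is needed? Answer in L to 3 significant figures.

Volume: 116,000 US gal × 3.785 L/gal = 439,060 L.
Alkalinity to neutralize: (210 − 74) = 136 mg/L as CaCO₃ × 439,060 L = 59,710 g as CaCO₃.
Equivalents of H⁺ required: 59,710 ÷ 50 g/eq = 1194 eq = 1194 mol HCl.
Mass of HCl: 1194 × 36.5 = 43,590 g.
Mass of 20.2% solution: 43,590 / 0.202 = 215,800 g.
Volume: 215,800 g ÷ 1.17 g/mL = 184,400 mL.

184 L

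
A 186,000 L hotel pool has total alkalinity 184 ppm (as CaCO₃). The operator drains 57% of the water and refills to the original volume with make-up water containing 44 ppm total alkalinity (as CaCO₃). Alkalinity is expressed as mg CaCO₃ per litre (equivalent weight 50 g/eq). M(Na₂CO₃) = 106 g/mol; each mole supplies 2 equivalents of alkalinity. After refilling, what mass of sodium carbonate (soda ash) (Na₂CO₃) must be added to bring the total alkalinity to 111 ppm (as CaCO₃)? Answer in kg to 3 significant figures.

After draining 57% and refilling: 184 × 0.43 + 44 × 0.57 = 104.2 ppm.
Deficit to target: 111 − 104.2 = 6.8 mg/L.
As CaCO₃: 6.8 mg/L × 186,000 L = 1265 g; ÷ 50 g/eq ÷ 2 = 12.65 mol Na₂CO₃.
Mass: 12.65 × 106 = 1341 g.

1.34 kg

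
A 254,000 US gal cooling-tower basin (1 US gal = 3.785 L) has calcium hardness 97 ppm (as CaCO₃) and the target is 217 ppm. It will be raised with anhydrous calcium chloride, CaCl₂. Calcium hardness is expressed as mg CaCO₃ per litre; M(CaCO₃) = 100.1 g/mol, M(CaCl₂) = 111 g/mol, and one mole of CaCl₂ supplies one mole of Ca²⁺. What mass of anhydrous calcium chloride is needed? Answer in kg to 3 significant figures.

Volume: 254,000 US gal × 3.785 L/gal = 961,390 L.
Hardness to add: (217 − 97) = 120 mg/L as CaCO₃ × 961,390 L = 115,400 g as CaCO₃.
Moles of Ca²⁺ (1 mol Ca²⁺ ≡ 1 mol CaCO₃): 115,400 / 100.1 g/mol = 1153 mol.
Mass of CaCl₂: 1153 × 111 = 127,900 g.

128 kg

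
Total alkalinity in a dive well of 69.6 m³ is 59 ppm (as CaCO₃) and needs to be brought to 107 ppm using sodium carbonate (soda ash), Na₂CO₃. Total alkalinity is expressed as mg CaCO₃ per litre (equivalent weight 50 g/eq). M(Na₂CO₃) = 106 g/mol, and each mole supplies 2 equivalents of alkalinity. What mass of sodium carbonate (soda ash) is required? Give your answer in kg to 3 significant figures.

3.54 kg

Volume: 69.6 m³ = 69,600 L.
Alkalinity to add: (107 − 59) = 48 mg/L as CaCO₃ × 69,600 L = 3341 g as CaCO₃.
Equivalents: 3341 g ÷ 50 g/eq = 66.82 eq.
Each mole of Na₂CO₃ supplies 2 eq, so 66.82 / 2 = 33.41 mol.
Mass: 33.41 mol × 106 g/mol = 3541 g.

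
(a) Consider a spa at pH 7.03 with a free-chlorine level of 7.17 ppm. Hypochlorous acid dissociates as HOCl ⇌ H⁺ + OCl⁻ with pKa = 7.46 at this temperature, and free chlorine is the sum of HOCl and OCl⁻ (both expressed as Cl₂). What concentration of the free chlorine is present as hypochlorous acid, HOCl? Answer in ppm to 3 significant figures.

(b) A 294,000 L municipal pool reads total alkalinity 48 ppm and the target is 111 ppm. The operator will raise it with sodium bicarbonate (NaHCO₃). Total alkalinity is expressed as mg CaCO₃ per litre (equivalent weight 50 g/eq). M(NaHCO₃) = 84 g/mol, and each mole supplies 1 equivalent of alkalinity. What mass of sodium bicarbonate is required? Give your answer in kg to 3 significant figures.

(a) 5.23 ppm; (b) 31.1 kg

(a) [OCl⁻]/[HOCl] = 10^(pH − pKa) = 10^(7.03 − 7.46) = 10^-0.43 = 0.3715.
(a) Fraction as HOCl = 1 / (1 + 0.3715) = 0.7291.
(a) HOCl = 0.7291 × 7.17 ppm = 5.228 ppm.

(b) Alkalinity to add: (111 − 48) = 63 mg/L as CaCO₃ × 294,000 L = 18,520 g as CaCO₃.
(b) Equivalents: 18,520 g ÷ 50 g/eq = 370.4 eq.
(b) NaHCO₃ supplies 1 eq per mole → 370.4 mol.
(b) Mass: 370.4 mol × 84 g/mol = 31,120 g.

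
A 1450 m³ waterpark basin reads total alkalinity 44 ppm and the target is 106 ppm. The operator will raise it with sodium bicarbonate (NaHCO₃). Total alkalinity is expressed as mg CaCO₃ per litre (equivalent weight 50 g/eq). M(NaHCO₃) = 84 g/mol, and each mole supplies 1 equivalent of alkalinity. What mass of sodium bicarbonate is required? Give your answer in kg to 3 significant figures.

151 kg

Volume: 1450 m³ = 1,450,000 L.
Alkalinity to add: (106 − 44) = 62 mg/L as CaCO₃ × 1,450,000 L = 89,900 g as CaCO₃.
Equivalents: 89,900 g ÷ 50 g/eq = 1798 eq.
NaHCO₃ supplies 1 eq per mole → 1798 mol.
Mass: 1798 mol × 84 g/mol = 151,000 g.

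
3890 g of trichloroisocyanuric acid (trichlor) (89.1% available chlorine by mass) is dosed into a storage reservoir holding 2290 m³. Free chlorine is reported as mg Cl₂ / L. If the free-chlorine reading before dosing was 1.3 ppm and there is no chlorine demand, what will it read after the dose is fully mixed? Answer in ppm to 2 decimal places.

2.81 ppm

Volume: 2290 m³ = 2,290,000 L.
Available chlorine delivered: 3890 g × 0.891 = 3466 g as Cl₂.
Concentration rise: 3466 g / 2,290,000 L = 1.514 mg/L = 1.51 ppm.
Final FC: 1.3 + 1.51 = 2.81 ppm.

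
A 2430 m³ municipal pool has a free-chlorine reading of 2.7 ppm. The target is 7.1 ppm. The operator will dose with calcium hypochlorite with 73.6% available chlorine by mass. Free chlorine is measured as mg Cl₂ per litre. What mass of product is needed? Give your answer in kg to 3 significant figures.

Volume: 2430 m³ = 2,430,000 L.
Chlorine deficit: 7.1 − 2.7 = 4.4 ppm = 4.4 mg/L as Cl₂.
Cl₂ equivalent needed: 4.4 mg/L × 2,430,000 L = 10,690,000 mg = 10,690 g.
Product at 73.6% available chlorine: 10,690 / 0.736 = 14,530 g.

14.5 kg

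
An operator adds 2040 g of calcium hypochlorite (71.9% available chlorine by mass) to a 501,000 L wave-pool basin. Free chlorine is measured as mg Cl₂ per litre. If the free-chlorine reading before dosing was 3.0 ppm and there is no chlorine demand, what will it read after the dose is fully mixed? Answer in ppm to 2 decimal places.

5.93 ppm

Available chlorine delivered: 2040 g × 0.719 = 1467 g as Cl₂.
Concentration rise: 1467 g / 501,000 L = 2.928 mg/L = 2.93 ppm.
Final FC: 3.0 + 2.93 = 5.93 ppm.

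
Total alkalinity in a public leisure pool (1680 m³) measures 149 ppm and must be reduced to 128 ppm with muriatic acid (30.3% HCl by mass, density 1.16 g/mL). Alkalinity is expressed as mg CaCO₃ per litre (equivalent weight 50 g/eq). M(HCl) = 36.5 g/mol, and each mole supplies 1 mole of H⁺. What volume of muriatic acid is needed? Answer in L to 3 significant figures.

Volume: 1680 m³ = 1,680,000 L.
Alkalinity to neutralize: (149 − 128) = 21 mg/L as CaCO₃ × 1,680,000 L = 35,280 g as CaCO₃.
Equivalents of H⁺ required: 35,280 ÷ 50 g/eq = 705.6 eq = 705.6 mol HCl.
Mass of HCl: 705.6 × 36.5 = 25,750 g.
Mass of 30.3% solution: 25,750 / 0.303 = 85,000 g.
Volume: 85,000 g ÷ 1.16 g/mL = 73,270 mL.

73.3 L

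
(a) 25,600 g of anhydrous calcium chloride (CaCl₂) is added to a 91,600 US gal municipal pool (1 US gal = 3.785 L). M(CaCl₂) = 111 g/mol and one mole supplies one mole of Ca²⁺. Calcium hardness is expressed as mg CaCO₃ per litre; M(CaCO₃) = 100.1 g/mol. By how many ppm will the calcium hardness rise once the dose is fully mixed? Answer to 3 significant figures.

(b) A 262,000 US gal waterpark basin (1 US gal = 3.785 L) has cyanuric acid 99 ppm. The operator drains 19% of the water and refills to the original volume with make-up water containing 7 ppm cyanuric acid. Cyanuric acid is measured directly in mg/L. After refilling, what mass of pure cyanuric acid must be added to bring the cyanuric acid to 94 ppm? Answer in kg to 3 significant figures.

(a) Volume: 91,600 US gal × 3.785 L/gal = 346,706 L.
(a) Moles of Ca²⁺: 25,600 g ÷ 111 g/mol = 230.6 mol.
(a) As CaCO₃: 230.6 mol × 100.1 g/mol = 23,090 g.
(a) Rise: 23,090 g / 346,706 L × 1000 = 66.59 mg/L.

(b) Volume: 262,000 US gal × 3.785 L/gal = 991,670 L.
(b) After draining 19% and refilling: 99 × 0.81 + 7 × 0.19 = 81.52 ppm.
(b) Deficit to target: 94 − 81.52 = 12.48 mg/L.
(b) Mass: 12.48 mg/L × 991,670 L = 12,380 g cyanuric acid.

(a) 66.6 ppm; (b) 12.4 kg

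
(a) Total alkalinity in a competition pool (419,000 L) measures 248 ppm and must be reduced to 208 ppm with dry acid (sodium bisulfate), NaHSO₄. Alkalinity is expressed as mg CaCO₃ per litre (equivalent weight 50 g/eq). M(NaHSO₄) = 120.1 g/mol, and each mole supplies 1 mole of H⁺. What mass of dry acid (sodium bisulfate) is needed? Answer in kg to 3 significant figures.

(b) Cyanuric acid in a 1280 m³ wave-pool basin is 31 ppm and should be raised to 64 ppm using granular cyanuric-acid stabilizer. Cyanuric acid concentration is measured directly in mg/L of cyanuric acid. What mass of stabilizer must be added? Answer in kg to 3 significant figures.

(a) Alkalinity to neutralize: (248 − 208) = 40 mg/L as CaCO₃ × 419,000 L = 16,760 g as CaCO₃.
(a) Equivalents of H⁺ required: 16,760 ÷ 50 g/eq = 335.2 eq = 335.2 mol NaHSO₄.
(a) Mass of NaHSO₄: 335.2 × 120.1 = 40,260 g.

(b) Volume: 1280 m³ = 1,280,000 L.
(b) CYA to add: (64 − 31) = 33 mg/L × 1,280,000 L = 42,240 g cyanuric acid.

(a) 40.3 kg; (b) 42.2 kg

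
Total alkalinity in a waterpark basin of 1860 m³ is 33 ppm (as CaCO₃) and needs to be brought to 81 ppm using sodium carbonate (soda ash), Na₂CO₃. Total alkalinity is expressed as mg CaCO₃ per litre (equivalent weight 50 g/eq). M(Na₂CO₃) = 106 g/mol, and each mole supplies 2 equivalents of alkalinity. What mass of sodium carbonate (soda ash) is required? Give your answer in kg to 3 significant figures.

Volume: 1860 m³ = 1,860,000 L.
Alkalinity to add: (81 − 33) = 48 mg/L as CaCO₃ × 1,860,000 L = 89,280 g as CaCO₃.
Equivalents: 89,280 g ÷ 50 g/eq = 1786 eq.
Each mole of Na₂CO₃ supplies 2 eq, so 1786 / 2 = 892.8 mol.
Mass: 892.8 mol × 106 g/mol = 94,640 g.

94.6 kg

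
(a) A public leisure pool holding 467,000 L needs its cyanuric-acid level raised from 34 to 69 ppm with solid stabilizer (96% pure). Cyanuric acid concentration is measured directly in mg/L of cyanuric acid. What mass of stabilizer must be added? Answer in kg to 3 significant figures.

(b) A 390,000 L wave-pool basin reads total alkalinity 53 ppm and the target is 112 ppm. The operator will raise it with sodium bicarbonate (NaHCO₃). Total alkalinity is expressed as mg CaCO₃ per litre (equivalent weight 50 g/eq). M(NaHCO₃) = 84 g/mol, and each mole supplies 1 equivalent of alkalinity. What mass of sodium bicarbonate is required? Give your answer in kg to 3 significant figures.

(a) 17.0 kg; (b) 38.7 kg

(a) CYA to add: (69 − 34) = 35 mg/L × 467,000 L = 16,340 g cyanuric acid.
(a) At 96% purity: 16,340 / 0.96 = 17,030 g product.

(b) Alkalinity to add: (112 − 53) = 59 mg/L as CaCO₃ × 390,000 L = 23,010 g as CaCO₃.
(b) Equivalents: 23,010 g ÷ 50 g/eq = 460.2 eq.
(b) NaHCO₃ supplies 1 eq per mole → 460.2 mol.
(b) Mass: 460.2 mol × 84 g/mol = 38,660 g.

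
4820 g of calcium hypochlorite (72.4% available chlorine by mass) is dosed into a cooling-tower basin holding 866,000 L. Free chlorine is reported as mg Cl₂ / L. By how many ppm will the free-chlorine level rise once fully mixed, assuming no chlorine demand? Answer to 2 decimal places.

4.03 ppm

Available chlorine delivered: 4820 g × 0.724 = 3490 g as Cl₂.
Concentration rise: 3490 g / 866,000 L = 4.03 mg/L = 4.03 ppm.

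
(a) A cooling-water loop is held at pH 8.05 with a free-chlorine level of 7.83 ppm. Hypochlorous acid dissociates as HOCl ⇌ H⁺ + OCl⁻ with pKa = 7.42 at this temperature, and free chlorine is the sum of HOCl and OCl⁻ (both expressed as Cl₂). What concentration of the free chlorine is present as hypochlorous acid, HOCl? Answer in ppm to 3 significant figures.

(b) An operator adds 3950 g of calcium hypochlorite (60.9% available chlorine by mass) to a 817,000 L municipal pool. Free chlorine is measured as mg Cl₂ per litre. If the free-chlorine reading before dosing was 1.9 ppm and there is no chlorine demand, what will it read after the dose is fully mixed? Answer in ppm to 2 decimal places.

(a) 1.49 ppm; (b) 4.84 ppm

(a) [OCl⁻]/[HOCl] = 10^(pH − pKa) = 10^(8.05 − 7.42) = 10^0.63 = 4.266.
(a) Fraction as HOCl = 1 / (1 + 4.266) = 0.1899.
(a) HOCl = 0.1899 × 7.83 ppm = 1.487 ppm.

(b) Available chlorine delivered: 3950 g × 0.609 = 2406 g as Cl₂.
(b) Concentration rise: 2406 g / 817,000 L = 2.944 mg/L = 2.94 ppm.
(b) Final FC: 1.9 + 2.94 = 4.84 ppm.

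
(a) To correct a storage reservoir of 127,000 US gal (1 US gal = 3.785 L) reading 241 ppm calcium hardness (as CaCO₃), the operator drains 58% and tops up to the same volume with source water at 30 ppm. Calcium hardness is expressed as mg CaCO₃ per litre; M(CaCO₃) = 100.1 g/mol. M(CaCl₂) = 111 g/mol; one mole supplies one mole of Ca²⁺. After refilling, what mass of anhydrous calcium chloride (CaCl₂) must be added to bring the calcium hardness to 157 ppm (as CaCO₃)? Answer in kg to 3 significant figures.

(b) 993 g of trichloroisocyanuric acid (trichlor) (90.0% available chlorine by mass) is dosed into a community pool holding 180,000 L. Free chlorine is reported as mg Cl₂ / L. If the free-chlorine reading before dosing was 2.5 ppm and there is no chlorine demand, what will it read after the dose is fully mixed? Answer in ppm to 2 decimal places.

(a) 20.5 kg; (b) 7.46 ppm

(a) Volume: 127,000 US gal × 3.785 L/gal = 480,695 L.
(a) After draining 58% and refilling: 241 × 0.42 + 30 × 0.58 = 118.62 ppm.
(a) Deficit to target: 157 − 118.62 = 38.38 mg/L.
(a) As CaCO₃: 38.38 mg/L × 480,695 L = 18,450 g; ÷ 100.1 = 184.3 mol Ca²⁺.
(a) Mass: 184.3 × 111 = 20,460 g.

(b) Available chlorine delivered: 993 g × 0.9 = 893.7 g as Cl₂.
(b) Concentration rise: 893.7 g / 180,000 L = 4.965 mg/L = 4.96 ppm.
(b) Final FC: 2.5 + 4.96 = 7.46 ppm.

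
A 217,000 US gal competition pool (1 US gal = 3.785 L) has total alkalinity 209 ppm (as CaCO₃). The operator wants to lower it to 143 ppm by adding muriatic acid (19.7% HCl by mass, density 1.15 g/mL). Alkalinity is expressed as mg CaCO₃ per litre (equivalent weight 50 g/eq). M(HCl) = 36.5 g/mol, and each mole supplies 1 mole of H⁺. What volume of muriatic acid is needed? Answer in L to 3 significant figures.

Volume: 217,000 US gal × 3.785 L/gal = 821,345 L.
Alkalinity to neutralize: (209 − 143) = 66 mg/L as CaCO₃ × 821,345 L = 54,210 g as CaCO₃.
Equivalents of H⁺ required: 54,210 ÷ 50 g/eq = 1084 eq = 1084 mol HCl.
Mass of HCl: 1084 × 36.5 = 39,570 g.
Mass of 19.7% solution: 39,570 / 0.197 = 200,900 g.
Volume: 200,900 g ÷ 1.15 g/mL = 174,700 mL.

175 L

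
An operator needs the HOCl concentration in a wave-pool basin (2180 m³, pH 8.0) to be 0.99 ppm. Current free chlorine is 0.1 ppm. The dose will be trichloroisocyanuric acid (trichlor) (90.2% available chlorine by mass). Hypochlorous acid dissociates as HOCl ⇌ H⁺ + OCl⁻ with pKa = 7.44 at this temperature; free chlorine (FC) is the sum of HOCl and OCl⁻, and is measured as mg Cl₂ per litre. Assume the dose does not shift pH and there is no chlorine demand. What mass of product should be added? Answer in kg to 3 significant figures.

Volume: 2180 m³ = 2,180,000 L.
[OCl⁻]/[HOCl] = 10^(pH − pKa) = 10^(8.0 − 7.44) = 3.631; fraction as HOCl = 1/(1 + 3.631) = 0.2159.
Free chlorine required for 0.99 ppm HOCl: 0.99 / 0.2159 = 4.584 ppm.
FC to add: 4.584 − 0.1 = 4.484 mg/L as Cl₂.
Cl₂ equivalent: 4.484 mg/L × 2,180,000 L = 9776 g.
Product at 90.2% available Cl: 9776 / 0.902 = 10,840 g.

10.8 kg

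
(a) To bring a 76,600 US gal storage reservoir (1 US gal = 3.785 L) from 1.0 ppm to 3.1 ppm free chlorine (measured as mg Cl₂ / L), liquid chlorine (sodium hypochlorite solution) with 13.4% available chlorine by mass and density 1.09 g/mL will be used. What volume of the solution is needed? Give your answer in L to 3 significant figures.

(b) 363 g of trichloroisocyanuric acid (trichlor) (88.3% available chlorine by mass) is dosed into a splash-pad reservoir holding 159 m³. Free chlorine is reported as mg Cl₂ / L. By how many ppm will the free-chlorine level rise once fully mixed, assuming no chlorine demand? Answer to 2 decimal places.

(a) 4.17 L; (b) 2.02 ppm

(a) Volume: 76,600 US gal × 3.785 L/gal = 289,931 L.
(a) Chlorine deficit: 3.1 − 1.0 = 2.1 ppm = 2.1 mg/L as Cl₂.
(a) Cl₂ equivalent needed: 2.1 mg/L × 289,931 L = 608,900 mg = 608.9 g.
(a) Product at 13.4% available chlorine: 608.9 / 0.134 = 4544 g.
(a) Volume at density 1.09 g/mL: 4544 g ÷ 1.09 g/mL = 4169 mL.

(b) Volume: 159 m³ = 159,000 L.
(b) Available chlorine delivered: 363 g × 0.883 = 320.5 g as Cl₂.
(b) Concentration rise: 320.5 g / 159,000 L = 2.016 mg/L = 2.02 ppm.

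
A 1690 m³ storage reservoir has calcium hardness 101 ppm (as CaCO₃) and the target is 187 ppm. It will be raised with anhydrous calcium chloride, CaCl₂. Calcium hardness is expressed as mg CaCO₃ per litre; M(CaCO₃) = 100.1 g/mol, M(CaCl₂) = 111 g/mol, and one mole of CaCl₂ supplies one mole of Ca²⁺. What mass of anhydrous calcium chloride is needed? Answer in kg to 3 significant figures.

161 kg

Volume: 1690 m³ = 1,690,000 L.
Hardness to add: (187 − 101) = 86 mg/L as CaCO₃ × 1,690,000 L = 145,300 g as CaCO₃.
Moles of Ca²⁺ (1 mol Ca²⁺ ≡ 1 mol CaCO₃): 145,300 / 100.1 g/mol = 1452 mol.
Mass of CaCl₂: 1452 × 111 = 161,200 g.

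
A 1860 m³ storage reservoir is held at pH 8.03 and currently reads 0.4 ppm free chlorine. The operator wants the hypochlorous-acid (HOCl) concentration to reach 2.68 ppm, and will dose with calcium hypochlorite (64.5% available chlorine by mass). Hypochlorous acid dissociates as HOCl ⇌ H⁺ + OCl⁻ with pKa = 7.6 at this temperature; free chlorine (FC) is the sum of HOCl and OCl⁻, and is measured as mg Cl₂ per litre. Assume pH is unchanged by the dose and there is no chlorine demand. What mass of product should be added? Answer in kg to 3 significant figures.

27.4 kg

Volume: 1860 m³ = 1,860,000 L.
[OCl⁻]/[HOCl] = 10^(pH − pKa) = 10^(8.03 − 7.6) = 2.692; fraction as HOCl = 1/(1 + 2.692) = 0.2709.
Free chlorine required for 2.68 ppm HOCl: 2.68 / 0.2709 = 9.893 ppm.
FC to add: 9.893 − 0.4 = 9.493 mg/L as Cl₂.
Cl₂ equivalent: 9.493 mg/L × 1,860,000 L = 17,660 g.
Product at 64.5% available Cl: 17,660 / 0.645 = 27,380 g.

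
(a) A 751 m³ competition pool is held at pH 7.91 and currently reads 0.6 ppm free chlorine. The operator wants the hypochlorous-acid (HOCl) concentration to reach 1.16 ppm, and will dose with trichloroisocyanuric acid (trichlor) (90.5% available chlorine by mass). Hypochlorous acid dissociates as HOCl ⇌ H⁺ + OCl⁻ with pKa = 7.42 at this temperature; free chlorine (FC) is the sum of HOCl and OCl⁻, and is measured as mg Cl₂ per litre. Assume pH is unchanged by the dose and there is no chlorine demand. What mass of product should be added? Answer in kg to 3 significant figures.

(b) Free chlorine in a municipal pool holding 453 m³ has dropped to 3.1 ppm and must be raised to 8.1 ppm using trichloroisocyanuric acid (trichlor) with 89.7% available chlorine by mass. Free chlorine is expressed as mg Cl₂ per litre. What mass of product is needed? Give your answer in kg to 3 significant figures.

(a) Volume: 751 m³ = 751,000 L.
(a) [OCl⁻]/[HOCl] = 10^(pH − pKa) = 10^(7.91 − 7.42) = 3.09; fraction as HOCl = 1/(1 + 3.09) = 0.2445.
(a) Free chlorine required for 1.16 ppm HOCl: 1.16 / 0.2445 = 4.745 ppm.
(a) FC to add: 4.745 − 0.6 = 4.145 mg/L as Cl₂.
(a) Cl₂ equivalent: 4.145 mg/L × 751,000 L = 3113 g.
(a) Product at 90.5% available Cl: 3113 / 0.905 = 3439 g.

(b) Volume: 453 m³ = 453,000 L.
(b) Chlorine deficit: 8.1 − 3.1 = 5 ppm = 5 mg/L as Cl₂.
(b) Cl₂ equivalent needed: 5 mg/L × 453,000 L = 2,265,000 mg = 2265 g.
(b) Product at 89.7% available chlorine: 2265 / 0.897 = 2525 g.

(a) 3.44 kg; (b) 2.53 kg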